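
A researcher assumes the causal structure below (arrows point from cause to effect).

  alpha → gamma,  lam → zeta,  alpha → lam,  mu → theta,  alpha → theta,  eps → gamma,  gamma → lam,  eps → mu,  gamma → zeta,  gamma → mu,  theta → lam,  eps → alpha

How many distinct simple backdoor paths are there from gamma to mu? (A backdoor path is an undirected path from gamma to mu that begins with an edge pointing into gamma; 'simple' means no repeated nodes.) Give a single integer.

6

A backdoor path from gamma to mu is any simple undirected path whose first edge points into gamma (i.e. leaves gamma via a parent).
Parents of gamma: {alpha, eps}.
Enumerating:
  P1: gamma <- eps -> alpha -> theta <- mu
  P2: gamma <- eps -> alpha -> lam <- theta <- mu
  P3: gamma <- eps -> mu
  P4: gamma <- alpha <- eps -> mu
  P5: gamma <- alpha -> theta <- mu
  P6: gamma <- alpha -> lam <- theta <- mu
That exhausts the simple backdoor paths. Count: 6.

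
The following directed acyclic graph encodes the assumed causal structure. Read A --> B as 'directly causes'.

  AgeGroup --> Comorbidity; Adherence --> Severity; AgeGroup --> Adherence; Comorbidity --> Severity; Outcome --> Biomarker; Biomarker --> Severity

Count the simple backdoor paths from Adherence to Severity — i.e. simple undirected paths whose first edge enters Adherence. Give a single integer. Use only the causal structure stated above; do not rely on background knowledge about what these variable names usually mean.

1

A backdoor path from Adherence to Severity is any simple undirected path whose first edge points into Adherence (i.e. leaves Adherence via a parent).
Parents of Adherence: {AgeGroup}.
Enumerating:
  P1: Adherence <- AgeGroup -> Comorbidity -> Severity
That exhausts the simple backdoor paths. Count: 1.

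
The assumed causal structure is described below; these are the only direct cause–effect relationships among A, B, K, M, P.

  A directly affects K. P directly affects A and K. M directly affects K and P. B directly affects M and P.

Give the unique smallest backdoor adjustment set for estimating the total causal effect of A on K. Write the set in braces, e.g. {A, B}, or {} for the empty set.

{P}

Variables eligible for adjustment (non-descendants of A, excluding A and K): {B, M, P}.
Backdoor paths from A to K:
  P1: A <- P <- B -> M -> K
  P2: A <- P <- M -> K
  P3: A <- P -> K
The empty set is not sufficient: P1 (A <- P <- B -> M -> K) has no collider blocking it and no conditioned non-collider, so it is open.
Try {P}:
  P1: blocked at chain node P ∈ conditioning set.
  P2: blocked at chain node P ∈ conditioning set.
  P3: blocked at fork node P ∈ conditioning set.
{P} contains no descendant of A and blocks every backdoor path.
No other singleton works — e.g. {B} leaves P2 open — so {P} is the unique smallest valid adjustment set.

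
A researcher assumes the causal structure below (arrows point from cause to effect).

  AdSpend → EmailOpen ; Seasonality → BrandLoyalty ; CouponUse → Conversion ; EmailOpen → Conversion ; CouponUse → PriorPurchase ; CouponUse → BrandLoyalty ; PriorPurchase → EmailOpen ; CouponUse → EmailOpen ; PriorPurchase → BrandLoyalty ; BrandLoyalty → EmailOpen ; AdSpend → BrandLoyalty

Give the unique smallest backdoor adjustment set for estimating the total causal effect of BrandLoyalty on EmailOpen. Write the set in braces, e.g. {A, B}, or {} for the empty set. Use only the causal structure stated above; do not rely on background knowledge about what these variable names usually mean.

{AdSpend, CouponUse, PriorPurchase}

Variables eligible for adjustment (non-descendants of BrandLoyalty, excluding BrandLoyalty and EmailOpen): {AdSpend, CouponUse, PriorPurchase, Seasonality}.
Backdoor paths from BrandLoyalty to EmailOpen:
  P1: BrandLoyalty <- CouponUse -> PriorPurchase -> EmailOpen
  P2: BrandLoyalty <- CouponUse -> EmailOpen
  P3: BrandLoyalty <- CouponUse -> Conversion <- EmailOpen
  P4: BrandLoyalty <- PriorPurchase <- CouponUse -> EmailOpen
  P5: BrandLoyalty <- PriorPurchase <- CouponUse -> Conversion <- EmailOpen
  P6: BrandLoyalty <- PriorPurchase -> EmailOpen
  P7: BrandLoyalty <- AdSpend -> EmailOpen
The empty set is not sufficient: P1 (BrandLoyalty <- CouponUse -> PriorPurchase -> EmailOpen) has no collider blocking it and no conditioned non-collider, so it is open.
Try {AdSpend, CouponUse, PriorPurchase}:
  P1: blocked at fork node CouponUse ∈ conditioning set.
  P2: blocked at fork node CouponUse ∈ conditioning set.
  P3: blocked at fork node CouponUse ∈ conditioning set.
  P4: blocked at chain node PriorPurchase ∈ conditioning set.
  P5: blocked at chain node PriorPurchase ∈ conditioning set.
  P6: blocked at fork node PriorPurchase ∈ conditioning set.
  P7: blocked at fork node AdSpend ∈ conditioning set.
{AdSpend, CouponUse, PriorPurchase} contains no descendant of BrandLoyalty and blocks every backdoor path.
Every element of {AdSpend, CouponUse, PriorPurchase} is needed (dropping AdSpend leaves P7 open; dropping CouponUse leaves P2 open; dropping PriorPurchase leaves P6 open), so no proper subset is valid.
Among all size-3 subsets of the eligible variables, only {AdSpend, CouponUse, PriorPurchase} blocks every backdoor path, so it is the unique smallest valid adjustment set.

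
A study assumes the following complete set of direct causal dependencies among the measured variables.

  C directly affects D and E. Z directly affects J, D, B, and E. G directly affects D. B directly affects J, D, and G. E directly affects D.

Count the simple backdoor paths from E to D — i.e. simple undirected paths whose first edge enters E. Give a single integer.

6

A backdoor path from E to D is any simple undirected path whose first edge points into E (i.e. leaves E via a parent).
Parents of E: {C, Z}.
Enumerating:
  P1: E <- Z -> B -> G -> D
  P2: E <- Z -> B -> D
  P3: E <- Z -> D
  P4: E <- Z -> J <- B -> G -> D
  P5: E <- Z -> J <- B -> D
  P6: E <- C -> D
That exhausts the simple backdoor paths. Count: 6.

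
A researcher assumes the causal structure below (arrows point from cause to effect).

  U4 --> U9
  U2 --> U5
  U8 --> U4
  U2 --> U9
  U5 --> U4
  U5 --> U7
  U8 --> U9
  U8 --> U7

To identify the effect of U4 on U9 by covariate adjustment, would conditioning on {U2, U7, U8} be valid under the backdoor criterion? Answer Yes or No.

Yes

Backdoor paths from U4 to U9 (paths whose first edge points into U4):
  P1: U4 <- U5 <- U2 -> U9
  P2: U4 <- U5 -> U7 <- U8 -> U9
  P3: U4 <- U8 -> U9
  P4: U4 <- U8 -> U7 <- U5 <- U2 -> U9
Condition 1 (no descendant of U4 in the set): holds — descendants of U4 are {U9}; none are in {U2, U7, U8}.
Condition 2 (every backdoor path blocked by {U2, U7, U8}):
  P1: blocked at fork node U2 ∈ conditioning set.
  P2: blocked at fork node U8 ∈ conditioning set.
  P3: blocked at fork node U8 ∈ conditioning set.
  P4: blocked at fork node U8 ∈ conditioning set.
{U2, U7, U8} satisfies the backdoor criterion.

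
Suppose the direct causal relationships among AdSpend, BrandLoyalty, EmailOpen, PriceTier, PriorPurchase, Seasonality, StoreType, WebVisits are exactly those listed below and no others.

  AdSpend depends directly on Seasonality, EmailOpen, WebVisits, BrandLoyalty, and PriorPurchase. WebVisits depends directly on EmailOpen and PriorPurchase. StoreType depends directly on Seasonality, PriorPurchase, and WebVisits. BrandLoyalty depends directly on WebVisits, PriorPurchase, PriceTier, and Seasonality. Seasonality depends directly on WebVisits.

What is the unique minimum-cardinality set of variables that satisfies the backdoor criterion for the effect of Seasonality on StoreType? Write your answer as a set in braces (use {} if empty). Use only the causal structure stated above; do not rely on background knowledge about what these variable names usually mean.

Variables eligible for adjustment (non-descendants of Seasonality, excluding Seasonality and StoreType): {EmailOpen, PriceTier, PriorPurchase, WebVisits}.
Backdoor paths from Seasonality to StoreType:
  P1: Seasonality <- WebVisits <- PriorPurchase -> StoreType
  P2: Seasonality <- WebVisits <- EmailOpen -> AdSpend <- PriorPurchase -> StoreType
  P3: Seasonality <- WebVisits <- EmailOpen -> AdSpend <- BrandLoyalty <- PriorPurchase -> StoreType
  P4: Seasonality <- WebVisits -> StoreType
  P5: Seasonality <- WebVisits -> BrandLoyalty <- PriorPurchase -> StoreType
  P6: Seasonality <- WebVisits -> BrandLoyalty -> AdSpend <- PriorPurchase -> StoreType
  P7: Seasonality <- WebVisits -> AdSpend <- PriorPurchase -> StoreType
  P8: Seasonality <- WebVisits -> AdSpend <- BrandLoyalty <- PriorPurchase -> StoreType
The empty set is not sufficient: P1 (Seasonality <- WebVisits <- PriorPurchase -> StoreType) has no collider blocking it and no conditioned non-collider, so it is open.
Try {WebVisits}:
  P1: blocked at chain node WebVisits ∈ conditioning set.
  P2: blocked at chain node WebVisits ∈ conditioning set.
  P3: blocked at chain node WebVisits ∈ conditioning set.
  P4: blocked at fork node WebVisits ∈ conditioning set.
  P5: blocked at fork node WebVisits ∈ conditioning set.
  P6: blocked at fork node WebVisits ∈ conditioning set.
  P7: blocked at fork node WebVisits ∈ conditioning set.
  P8: blocked at fork node WebVisits ∈ conditioning set.
{WebVisits} contains no descendant of Seasonality and blocks every backdoor path.
No other singleton works — e.g. {PriorPurchase} leaves P4 open — so {WebVisits} is the unique smallest valid adjustment set.

{WebVisits}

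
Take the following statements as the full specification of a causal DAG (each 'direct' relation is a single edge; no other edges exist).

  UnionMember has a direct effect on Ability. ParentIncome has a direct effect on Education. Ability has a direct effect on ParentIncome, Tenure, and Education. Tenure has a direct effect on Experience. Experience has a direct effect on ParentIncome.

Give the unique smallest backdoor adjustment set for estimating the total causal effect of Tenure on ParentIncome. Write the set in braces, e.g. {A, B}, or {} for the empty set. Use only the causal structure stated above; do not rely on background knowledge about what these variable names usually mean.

Variables eligible for adjustment (non-descendants of Tenure, excluding Tenure and ParentIncome): {Ability, UnionMember}.
Backdoor paths from Tenure to ParentIncome:
  P1: Tenure <- Ability -> ParentIncome
  P2: Tenure <- Ability -> Education <- ParentIncome
The empty set is not sufficient: P1 (Tenure <- Ability -> ParentIncome) has no collider blocking it and no conditioned non-collider, so it is open.
Try {Ability}:
  P1: blocked at fork node Ability ∈ conditioning set.
  P2: blocked at fork node Ability ∈ conditioning set.
{Ability} contains no descendant of Tenure and blocks every backdoor path.
No other singleton works — e.g. {UnionMember} leaves P1 open — so {Ability} is the unique smallest valid adjustment set.

{Ability}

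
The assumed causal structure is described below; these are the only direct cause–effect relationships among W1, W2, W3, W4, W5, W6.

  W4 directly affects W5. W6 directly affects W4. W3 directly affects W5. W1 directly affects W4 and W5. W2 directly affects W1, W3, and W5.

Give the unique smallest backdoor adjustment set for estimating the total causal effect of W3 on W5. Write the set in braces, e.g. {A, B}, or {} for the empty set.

Variables eligible for adjustment (non-descendants of W3, excluding W3 and W5): {W1, W2, W4, W6}.
Backdoor paths from W3 to W5:
  P1: W3 <- W2 -> W1 -> W4 -> W5
  P2: W3 <- W2 -> W1 -> W5
  P3: W3 <- W2 -> W5
The empty set is not sufficient: P1 (W3 <- W2 -> W1 -> W4 -> W5) has no collider blocking it and no conditioned non-collider, so it is open.
Try {W2}:
  P1: blocked at fork node W2 ∈ conditioning set.
  P2: blocked at fork node W2 ∈ conditioning set.
  P3: blocked at fork node W2 ∈ conditioning set.
{W2} contains no descendant of W3 and blocks every backdoor path.
No other singleton works — e.g. {W1} leaves P3 open — so {W2} is the unique smallest valid adjustment set.

{W2}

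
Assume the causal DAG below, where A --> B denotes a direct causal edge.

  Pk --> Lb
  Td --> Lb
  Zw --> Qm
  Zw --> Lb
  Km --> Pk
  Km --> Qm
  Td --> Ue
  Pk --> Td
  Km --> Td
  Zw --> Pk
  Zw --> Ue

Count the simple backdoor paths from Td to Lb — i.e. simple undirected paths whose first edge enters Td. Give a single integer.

A backdoor path from Td to Lb is any simple undirected path whose first edge points into Td (i.e. leaves Td via a parent).
Parents of Td: {Km, Pk}.
Enumerating:
  P1: Td <- Km -> Pk <- Zw -> Lb
  P2: Td <- Km -> Pk -> Lb
  P3: Td <- Km -> Qm <- Zw -> Pk -> Lb
  P4: Td <- Km -> Qm <- Zw -> Lb
  P5: Td <- Pk <- Km -> Qm <- Zw -> Lb
  P6: Td <- Pk <- Zw -> Lb
  P7: Td <- Pk -> Lb
That exhausts the simple backdoor paths. Count: 7.

7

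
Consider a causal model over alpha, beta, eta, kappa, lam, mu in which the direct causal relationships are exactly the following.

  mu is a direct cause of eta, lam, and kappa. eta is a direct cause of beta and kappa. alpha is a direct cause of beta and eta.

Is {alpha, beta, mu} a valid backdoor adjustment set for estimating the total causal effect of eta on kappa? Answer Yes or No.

Backdoor paths from eta to kappa (paths whose first edge points into eta):
  P1: eta <- mu -> kappa
Condition 1 (no descendant of eta in the set): FAILS — beta is a descendant of eta.
Condition 2 (every backdoor path blocked by {alpha, beta, mu}):
  P1: blocked at fork node mu ∈ conditioning set.
{alpha, beta, mu} does not satisfy the backdoor criterion.

No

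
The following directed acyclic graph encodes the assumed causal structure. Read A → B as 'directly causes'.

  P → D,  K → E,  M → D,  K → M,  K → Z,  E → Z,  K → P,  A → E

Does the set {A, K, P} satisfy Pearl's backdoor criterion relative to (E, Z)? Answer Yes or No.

Yes

Backdoor paths from E to Z (paths whose first edge points into E):
  P1: E <- K -> Z
Condition 1 (no descendant of E in the set): holds — descendants of E are {Z}; none are in {A, K, P}.
Condition 2 (every backdoor path blocked by {A, K, P}):
  P1: blocked at fork node K ∈ conditioning set.
{A, K, P} satisfies the backdoor criterion.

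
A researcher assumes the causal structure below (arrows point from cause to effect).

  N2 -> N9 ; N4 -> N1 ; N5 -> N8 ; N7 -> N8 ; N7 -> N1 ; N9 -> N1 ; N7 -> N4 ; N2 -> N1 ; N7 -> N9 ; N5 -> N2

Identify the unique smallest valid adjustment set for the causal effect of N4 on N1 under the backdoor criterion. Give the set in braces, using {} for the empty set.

Variables eligible for adjustment (non-descendants of N4, excluding N4 and N1): {N2, N5, N7, N8, N9}.
Backdoor paths from N4 to N1:
  P1: N4 <- N7 -> N8 <- N5 -> N2 -> N9 -> N1
  P2: N4 <- N7 -> N8 <- N5 -> N2 -> N1
  P3: N4 <- N7 -> N9 <- N2 -> N1
  P4: N4 <- N7 -> N9 -> N1
  P5: N4 <- N7 -> N1
The empty set is not sufficient: P4 (N4 <- N7 -> N9 -> N1) has no collider blocking it and no conditioned non-collider, so it is open.
Try {N7}:
  P1: blocked at fork node N7 ∈ conditioning set.
  P2: blocked at fork node N7 ∈ conditioning set.
  P3: blocked at fork node N7 ∈ conditioning set.
  P4: blocked at fork node N7 ∈ conditioning set.
  P5: blocked at fork node N7 ∈ conditioning set.
{N7} contains no descendant of N4 and blocks every backdoor path.
No other singleton works — e.g. {N5} leaves P4 open — so {N7} is the unique smallest valid adjustment set.

{N7}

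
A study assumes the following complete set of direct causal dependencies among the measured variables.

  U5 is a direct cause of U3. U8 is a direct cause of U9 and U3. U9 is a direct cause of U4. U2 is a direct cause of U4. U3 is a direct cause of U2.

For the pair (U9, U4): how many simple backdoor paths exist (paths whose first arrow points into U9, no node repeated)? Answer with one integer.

1

A backdoor path from U9 to U4 is any simple undirected path whose first edge points into U9 (i.e. leaves U9 via a parent).
Parents of U9: {U8}.
Enumerating:
  P1: U9 <- U8 -> U3 -> U2 -> U4
That exhausts the simple backdoor paths. Count: 1.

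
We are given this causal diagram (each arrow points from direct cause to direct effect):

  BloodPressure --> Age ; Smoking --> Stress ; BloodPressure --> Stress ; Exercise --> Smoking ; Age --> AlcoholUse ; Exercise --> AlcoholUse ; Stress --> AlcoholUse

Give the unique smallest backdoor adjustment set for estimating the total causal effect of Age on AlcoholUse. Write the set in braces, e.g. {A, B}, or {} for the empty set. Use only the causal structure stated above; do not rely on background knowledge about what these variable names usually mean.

{BloodPressure}

Variables eligible for adjustment (non-descendants of Age, excluding Age and AlcoholUse): {BloodPressure, Exercise, Smoking, Stress}.
Backdoor paths from Age to AlcoholUse:
  P1: Age <- BloodPressure -> Stress <- Smoking <- Exercise -> AlcoholUse
  P2: Age <- BloodPressure -> Stress -> AlcoholUse
The empty set is not sufficient: P2 (Age <- BloodPressure -> Stress -> AlcoholUse) has no collider blocking it and no conditioned non-collider, so it is open.
Try {BloodPressure}:
  P1: blocked at fork node BloodPressure ∈ conditioning set.
  P2: blocked at fork node BloodPressure ∈ conditioning set.
{BloodPressure} contains no descendant of Age and blocks every backdoor path.
No other singleton works — e.g. {Exercise} leaves P2 open — so {BloodPressure} is the unique smallest valid adjustment set.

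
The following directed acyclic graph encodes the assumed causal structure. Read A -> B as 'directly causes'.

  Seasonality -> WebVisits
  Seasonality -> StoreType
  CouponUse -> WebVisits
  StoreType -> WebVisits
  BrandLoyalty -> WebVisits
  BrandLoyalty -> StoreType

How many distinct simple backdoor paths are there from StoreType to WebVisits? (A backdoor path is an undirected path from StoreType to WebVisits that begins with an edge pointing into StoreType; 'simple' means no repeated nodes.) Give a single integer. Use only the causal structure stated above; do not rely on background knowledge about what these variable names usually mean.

2

A backdoor path from StoreType to WebVisits is any simple undirected path whose first edge points into StoreType (i.e. leaves StoreType via a parent).
Parents of StoreType: {BrandLoyalty, Seasonality}.
Enumerating:
  P1: StoreType <- Seasonality -> WebVisits
  P2: StoreType <- BrandLoyalty -> WebVisits
That exhausts the simple backdoor paths. Count: 2.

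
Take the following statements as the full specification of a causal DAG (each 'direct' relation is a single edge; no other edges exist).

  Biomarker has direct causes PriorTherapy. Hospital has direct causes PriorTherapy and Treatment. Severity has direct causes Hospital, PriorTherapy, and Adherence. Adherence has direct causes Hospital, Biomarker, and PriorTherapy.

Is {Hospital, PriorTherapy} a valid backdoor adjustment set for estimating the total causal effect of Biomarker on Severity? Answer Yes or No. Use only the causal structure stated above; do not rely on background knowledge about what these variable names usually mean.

Backdoor paths from Biomarker to Severity (paths whose first edge points into Biomarker):
  P1: Biomarker <- PriorTherapy -> Hospital -> Adherence -> Severity
  P2: Biomarker <- PriorTherapy -> Hospital -> Severity
  P3: Biomarker <- PriorTherapy -> Adherence <- Hospital -> Severity
  P4: Biomarker <- PriorTherapy -> Adherence -> Severity
  P5: Biomarker <- PriorTherapy -> Severity
Condition 1 (no descendant of Biomarker in the set): holds — descendants of Biomarker are {Adherence, Severity}; none are in {Hospital, PriorTherapy}.
Condition 2 (every backdoor path blocked by {Hospital, PriorTherapy}):
  P1: blocked at fork node PriorTherapy ∈ conditioning set.
  P2: blocked at fork node PriorTherapy ∈ conditioning set.
  P3: blocked at fork node PriorTherapy ∈ conditioning set.
  P4: blocked at fork node PriorTherapy ∈ conditioning set.
  P5: blocked at fork node PriorTherapy ∈ conditioning set.
{Hospital, PriorTherapy} satisfies the backdoor criterion.

Yes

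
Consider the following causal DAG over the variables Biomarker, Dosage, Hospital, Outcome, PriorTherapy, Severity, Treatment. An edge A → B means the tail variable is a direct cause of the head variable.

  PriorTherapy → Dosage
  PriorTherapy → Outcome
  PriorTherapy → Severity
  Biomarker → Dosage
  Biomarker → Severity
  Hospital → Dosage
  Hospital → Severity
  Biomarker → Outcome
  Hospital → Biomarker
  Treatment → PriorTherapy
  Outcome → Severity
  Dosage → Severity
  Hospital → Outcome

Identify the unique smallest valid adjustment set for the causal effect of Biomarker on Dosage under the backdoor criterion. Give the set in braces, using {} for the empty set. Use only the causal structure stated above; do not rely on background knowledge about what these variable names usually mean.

Variables eligible for adjustment (non-descendants of Biomarker, excluding Biomarker and Dosage): {Hospital, PriorTherapy, Treatment}.
Backdoor paths from Biomarker to Dosage:
  P1: Biomarker <- Hospital -> Dosage
  P2: Biomarker <- Hospital -> Outcome <- PriorTherapy -> Dosage
  P3: Biomarker <- Hospital -> Outcome <- PriorTherapy -> Severity <- Dosage
  P4: Biomarker <- Hospital -> Outcome -> Severity <- PriorTherapy -> Dosage
  P5: Biomarker <- Hospital -> Outcome -> Severity <- Dosage
  P6: Biomarker <- Hospital -> Severity <- PriorTherapy -> Dosage
  P7: Biomarker <- Hospital -> Severity <- Dosage
  P8: Biomarker <- Hospital -> Severity <- Outcome <- PriorTherapy -> Dosage
The empty set is not sufficient: P1 (Biomarker <- Hospital -> Dosage) has no collider blocking it and no conditioned non-collider, so it is open.
Try {Hospital}:
  P1: blocked at fork node Hospital ∈ conditioning set.
  P2: blocked at fork node Hospital ∈ conditioning set.
  P3: blocked at fork node Hospital ∈ conditioning set.
  P4: blocked at fork node Hospital ∈ conditioning set.
  P5: blocked at fork node Hospital ∈ conditioning set.
  P6: blocked at fork node Hospital ∈ conditioning set.
  P7: blocked at fork node Hospital ∈ conditioning set.
  P8: blocked at fork node Hospital ∈ conditioning set.
{Hospital} contains no descendant of Biomarker and blocks every backdoor path.
No other singleton works — e.g. {Treatment} leaves P1 open — so {Hospital} is the unique smallest valid adjustment set.

{Hospital}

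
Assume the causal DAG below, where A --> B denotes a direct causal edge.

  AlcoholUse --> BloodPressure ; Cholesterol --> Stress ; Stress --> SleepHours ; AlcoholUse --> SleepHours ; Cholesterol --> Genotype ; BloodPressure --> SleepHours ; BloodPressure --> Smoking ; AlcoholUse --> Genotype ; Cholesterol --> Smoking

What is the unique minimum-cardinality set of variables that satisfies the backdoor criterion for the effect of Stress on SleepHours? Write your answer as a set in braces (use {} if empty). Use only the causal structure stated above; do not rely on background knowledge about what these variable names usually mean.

Variables eligible for adjustment (non-descendants of Stress, excluding Stress and SleepHours): {AlcoholUse, BloodPressure, Cholesterol, Genotype, Smoking}.
Backdoor paths from Stress to SleepHours:
  P1: Stress <- Cholesterol -> Genotype <- AlcoholUse -> BloodPressure -> SleepHours
  P2: Stress <- Cholesterol -> Genotype <- AlcoholUse -> SleepHours
  P3: Stress <- Cholesterol -> Smoking <- BloodPressure <- AlcoholUse -> SleepHours
  P4: Stress <- Cholesterol -> Smoking <- BloodPressure -> SleepHours
Each backdoor path contains an unconditioned collider, so every path is already blocked with the empty conditioning set:
  P1: blocked at collider Genotype (neither it nor any descendant is in the conditioning set).
  P2: blocked at collider Genotype (neither it nor any descendant is in the conditioning set).
  P3: blocked at collider Smoking (neither it nor any descendant is in the conditioning set).
  P4: blocked at collider Smoking (neither it nor any descendant is in the conditioning set).
The empty set is therefore the unique smallest valid set.

{}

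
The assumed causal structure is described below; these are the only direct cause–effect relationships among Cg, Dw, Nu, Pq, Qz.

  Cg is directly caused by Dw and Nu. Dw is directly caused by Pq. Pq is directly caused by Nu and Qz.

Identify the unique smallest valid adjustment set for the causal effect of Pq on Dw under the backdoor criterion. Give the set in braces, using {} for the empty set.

{}

Variables eligible for adjustment (non-descendants of Pq, excluding Pq and Dw): {Nu, Qz}.
Backdoor paths from Pq to Dw:
  P1: Pq <- Nu -> Cg <- Dw
Each backdoor path contains an unconditioned collider, so every path is already blocked with the empty conditioning set:
  P1: blocked at collider Cg (neither it nor any descendant is in the conditioning set).
The empty set is therefore the unique smallest valid set.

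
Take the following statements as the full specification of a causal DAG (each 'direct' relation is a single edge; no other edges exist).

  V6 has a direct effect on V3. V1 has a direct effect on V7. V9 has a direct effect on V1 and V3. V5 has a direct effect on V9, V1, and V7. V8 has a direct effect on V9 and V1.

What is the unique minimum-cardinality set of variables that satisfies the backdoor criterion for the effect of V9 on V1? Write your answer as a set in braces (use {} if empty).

Variables eligible for adjustment (non-descendants of V9, excluding V9 and V1): {V5, V6, V8}.
Backdoor paths from V9 to V1:
  P1: V9 <- V8 -> V1
  P2: V9 <- V5 -> V1
  P3: V9 <- V5 -> V7 <- V1
The empty set is not sufficient: P1 (V9 <- V8 -> V1) has no collider blocking it and no conditioned non-collider, so it is open.
Try {V5, V8}:
  P1: blocked at fork node V8 ∈ conditioning set.
  P2: blocked at fork node V5 ∈ conditioning set.
  P3: blocked at fork node V5 ∈ conditioning set.
{V5, V8} contains no descendant of V9 and blocks every backdoor path.
Every element of {V5, V8} is needed (dropping V5 leaves P2 open; dropping V8 leaves P1 open), so no proper subset is valid.
Among all size-2 subsets of the eligible variables, only {V5, V8} blocks every backdoor path, so it is the unique smallest valid adjustment set.

{V5, V8}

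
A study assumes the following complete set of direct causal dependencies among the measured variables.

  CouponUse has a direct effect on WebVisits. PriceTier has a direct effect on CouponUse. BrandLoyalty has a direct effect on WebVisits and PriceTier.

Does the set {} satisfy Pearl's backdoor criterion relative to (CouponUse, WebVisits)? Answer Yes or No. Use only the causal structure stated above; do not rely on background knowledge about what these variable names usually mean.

No

Backdoor paths from CouponUse to WebVisits (paths whose first edge points into CouponUse):
  P1: CouponUse <- PriceTier <- BrandLoyalty -> WebVisits
Condition 1 (no descendant of CouponUse in the set): holds — descendants of CouponUse are {WebVisits}; none are in {}.
Condition 2 (every backdoor path blocked by {}):
  P1: open — no interior node is in the conditioning set.
{} does not satisfy the backdoor criterion.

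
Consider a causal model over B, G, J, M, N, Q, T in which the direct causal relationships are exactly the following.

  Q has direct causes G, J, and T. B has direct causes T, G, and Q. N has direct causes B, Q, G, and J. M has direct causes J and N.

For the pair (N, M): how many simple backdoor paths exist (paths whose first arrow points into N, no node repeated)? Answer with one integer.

8

A backdoor path from N to M is any simple undirected path whose first edge points into N (i.e. leaves N via a parent).
Parents of N: {B, G, J, Q}.
Enumerating:
  P1: N <- J -> M
  P2: N <- G -> Q <- J -> M
  P3: N <- G -> B <- T -> Q <- J -> M
  P4: N <- G -> B <- Q <- J -> M
  P5: N <- Q <- J -> M
  P6: N <- B <- G -> Q <- J -> M
  P7: N <- B <- T -> Q <- J -> M
  P8: N <- B <- Q <- J -> M
That exhausts the simple backdoor paths. Count: 8.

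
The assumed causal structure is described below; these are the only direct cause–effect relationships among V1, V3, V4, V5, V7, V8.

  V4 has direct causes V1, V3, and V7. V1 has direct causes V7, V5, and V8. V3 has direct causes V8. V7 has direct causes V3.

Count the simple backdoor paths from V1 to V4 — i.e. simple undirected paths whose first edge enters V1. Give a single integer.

4

A backdoor path from V1 to V4 is any simple undirected path whose first edge points into V1 (i.e. leaves V1 via a parent).
Parents of V1: {V5, V7, V8}.
Enumerating:
  P1: V1 <- V8 -> V3 -> V7 -> V4
  P2: V1 <- V8 -> V3 -> V4
  P3: V1 <- V7 <- V3 -> V4
  P4: V1 <- V7 -> V4
That exhausts the simple backdoor paths. Count: 4.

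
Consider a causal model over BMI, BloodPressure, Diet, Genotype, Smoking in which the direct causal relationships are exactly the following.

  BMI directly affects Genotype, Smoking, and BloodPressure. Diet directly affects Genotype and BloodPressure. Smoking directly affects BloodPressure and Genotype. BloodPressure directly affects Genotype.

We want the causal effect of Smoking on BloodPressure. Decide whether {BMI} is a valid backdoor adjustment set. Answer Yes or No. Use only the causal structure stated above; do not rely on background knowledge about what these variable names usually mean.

Backdoor paths from Smoking to BloodPressure (paths whose first edge points into Smoking):
  P1: Smoking <- BMI -> BloodPressure
  P2: Smoking <- BMI -> Genotype <- Diet -> BloodPressure
  P3: Smoking <- BMI -> Genotype <- BloodPressure
Condition 1 (no descendant of Smoking in the set): holds — descendants of Smoking are {BloodPressure, Genotype}; none are in {BMI}.
Condition 2 (every backdoor path blocked by {BMI}):
  P1: blocked at fork node BMI ∈ conditioning set.
  P2: blocked at fork node BMI ∈ conditioning set.
  P3: blocked at fork node BMI ∈ conditioning set.
{BMI} satisfies the backdoor criterion.

Yes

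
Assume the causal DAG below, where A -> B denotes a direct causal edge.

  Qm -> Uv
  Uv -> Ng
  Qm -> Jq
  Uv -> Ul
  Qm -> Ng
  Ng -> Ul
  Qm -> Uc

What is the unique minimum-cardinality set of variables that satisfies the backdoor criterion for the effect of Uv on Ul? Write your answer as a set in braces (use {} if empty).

{Qm}

Variables eligible for adjustment (non-descendants of Uv, excluding Uv and Ul): {Jq, Qm, Uc}.
Backdoor paths from Uv to Ul:
  P1: Uv <- Qm -> Ng -> Ul
The empty set is not sufficient: P1 (Uv <- Qm -> Ng -> Ul) has no collider blocking it and no conditioned non-collider, so it is open.
Try {Qm}:
  P1: blocked at fork node Qm ∈ conditioning set.
{Qm} contains no descendant of Uv and blocks every backdoor path.
No other singleton works — e.g. {Jq} leaves P1 open — so {Qm} is the unique smallest valid adjustment set.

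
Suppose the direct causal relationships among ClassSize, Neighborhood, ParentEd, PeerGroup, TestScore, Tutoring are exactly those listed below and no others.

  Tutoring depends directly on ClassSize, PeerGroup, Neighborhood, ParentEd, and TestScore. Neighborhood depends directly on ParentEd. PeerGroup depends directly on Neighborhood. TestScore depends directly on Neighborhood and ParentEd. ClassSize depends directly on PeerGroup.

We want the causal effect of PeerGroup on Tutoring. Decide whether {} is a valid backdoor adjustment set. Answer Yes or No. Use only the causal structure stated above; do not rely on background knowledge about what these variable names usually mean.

Backdoor paths from PeerGroup to Tutoring (paths whose first edge points into PeerGroup):
  P1: PeerGroup <- Neighborhood <- ParentEd -> TestScore -> Tutoring
  P2: PeerGroup <- Neighborhood <- ParentEd -> Tutoring
  P3: PeerGroup <- Neighborhood -> TestScore <- ParentEd -> Tutoring
  P4: PeerGroup <- Neighborhood -> TestScore -> Tutoring
  P5: PeerGroup <- Neighborhood -> Tutoring
Condition 1 (no descendant of PeerGroup in the set): holds — descendants of PeerGroup are {ClassSize, Tutoring}; none are in {}.
Condition 2 (every backdoor path blocked by {}):
  P1: open — no interior node is in the conditioning set.
  P2: open — no interior node is in the conditioning set.
  P3: blocked at collider TestScore (neither it nor any descendant is in the conditioning set).
  P4: open — no interior node is in the conditioning set.
  P5: open — no interior node is in the conditioning set.
{} does not satisfy the backdoor criterion.

No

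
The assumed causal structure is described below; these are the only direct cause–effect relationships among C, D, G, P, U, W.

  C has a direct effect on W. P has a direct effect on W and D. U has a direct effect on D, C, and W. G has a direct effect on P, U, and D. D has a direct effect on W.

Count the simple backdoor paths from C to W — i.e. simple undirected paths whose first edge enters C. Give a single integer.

A backdoor path from C to W is any simple undirected path whose first edge points into C (i.e. leaves C via a parent).
Parents of C: {U}.
Enumerating:
  P1: C <- U <- G -> P -> D -> W
  P2: C <- U <- G -> P -> W
  P3: C <- U <- G -> D <- P -> W
  P4: C <- U <- G -> D -> W
  P5: C <- U -> D <- G -> P -> W
  P6: C <- U -> D <- P -> W
  P7: C <- U -> D -> W
  P8: C <- U -> W
That exhausts the simple backdoor paths. Count: 8.

8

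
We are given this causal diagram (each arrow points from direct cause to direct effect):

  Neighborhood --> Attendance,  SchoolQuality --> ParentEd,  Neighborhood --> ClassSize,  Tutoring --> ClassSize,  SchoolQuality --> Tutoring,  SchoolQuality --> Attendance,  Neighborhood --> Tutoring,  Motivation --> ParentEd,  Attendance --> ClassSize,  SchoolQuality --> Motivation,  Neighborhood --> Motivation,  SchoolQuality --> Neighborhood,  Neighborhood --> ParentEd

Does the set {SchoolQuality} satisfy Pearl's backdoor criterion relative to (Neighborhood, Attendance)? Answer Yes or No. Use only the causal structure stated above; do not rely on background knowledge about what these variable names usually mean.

Yes

Backdoor paths from Neighborhood to Attendance (paths whose first edge points into Neighborhood):
  P1: Neighborhood <- SchoolQuality -> Tutoring -> ClassSize <- Attendance
  P2: Neighborhood <- SchoolQuality -> Attendance
Condition 1 (no descendant of Neighborhood in the set): holds — descendants of Neighborhood are {Attendance, ClassSize, Motivation, ParentEd, Tutoring}; none are in {SchoolQuality}.
Condition 2 (every backdoor path blocked by {SchoolQuality}):
  P1: blocked at fork node SchoolQuality ∈ conditioning set.
  P2: blocked at fork node SchoolQuality ∈ conditioning set.
{SchoolQuality} satisfies the backdoor criterion.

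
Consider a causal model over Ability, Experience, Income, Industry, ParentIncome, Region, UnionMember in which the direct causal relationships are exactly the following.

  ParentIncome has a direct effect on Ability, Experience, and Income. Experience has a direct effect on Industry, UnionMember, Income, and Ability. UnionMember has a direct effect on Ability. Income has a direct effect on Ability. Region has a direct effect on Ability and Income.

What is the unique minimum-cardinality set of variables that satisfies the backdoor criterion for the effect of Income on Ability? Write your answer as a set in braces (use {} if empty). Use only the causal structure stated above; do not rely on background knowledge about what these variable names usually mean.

{Experience, ParentIncome, Region}

Variables eligible for adjustment (non-descendants of Income, excluding Income and Ability): {Experience, Industry, ParentIncome, Region, UnionMember}.
Backdoor paths from Income to Ability:
  P1: Income <- ParentIncome -> Experience -> UnionMember -> Ability
  P2: Income <- ParentIncome -> Experience -> Ability
  P3: Income <- ParentIncome -> Ability
  P4: Income <- Experience <- ParentIncome -> Ability
  P5: Income <- Experience -> UnionMember -> Ability
  P6: Income <- Experience -> Ability
  P7: Income <- Region -> Ability
The empty set is not sufficient: P1 (Income <- ParentIncome -> Experience -> UnionMember -> Ability) has no collider blocking it and no conditioned non-collider, so it is open.
Try {Experience, ParentIncome, Region}:
  P1: blocked at fork node ParentIncome ∈ conditioning set.
  P2: blocked at fork node ParentIncome ∈ conditioning set.
  P3: blocked at fork node ParentIncome ∈ conditioning set.
  P4: blocked at chain node Experience ∈ conditioning set.
  P5: blocked at fork node Experience ∈ conditioning set.
  P6: blocked at fork node Experience ∈ conditioning set.
  P7: blocked at fork node Region ∈ conditioning set.
{Experience, ParentIncome, Region} contains no descendant of Income and blocks every backdoor path.
Every element of {Experience, ParentIncome, Region} is needed (dropping Experience leaves P5 open; dropping ParentIncome leaves P3 open; dropping Region leaves P7 open), so no proper subset is valid.
Among all size-3 subsets of the eligible variables, only {Experience, ParentIncome, Region} blocks every backdoor path, so it is the unique smallest valid adjustment set.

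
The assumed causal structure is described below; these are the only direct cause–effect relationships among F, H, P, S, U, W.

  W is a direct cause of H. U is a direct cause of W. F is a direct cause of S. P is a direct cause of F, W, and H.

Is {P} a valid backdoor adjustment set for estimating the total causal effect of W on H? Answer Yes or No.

Backdoor paths from W to H (paths whose first edge points into W):
  P1: W <- P -> H
Condition 1 (no descendant of W in the set): holds — descendants of W are {H}; none are in {P}.
Condition 2 (every backdoor path blocked by {P}):
  P1: blocked at fork node P ∈ conditioning set.
{P} satisfies the backdoor criterion.

Yes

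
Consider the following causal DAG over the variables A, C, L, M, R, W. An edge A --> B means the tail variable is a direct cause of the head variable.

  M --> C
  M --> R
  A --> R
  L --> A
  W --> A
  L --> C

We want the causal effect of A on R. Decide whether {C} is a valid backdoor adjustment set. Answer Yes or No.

No

Backdoor paths from A to R (paths whose first edge points into A):
  P1: A <- L -> C <- M -> R
Condition 1 (no descendant of A in the set): holds — descendants of A are {R}; none are in {C}.
Condition 2 (every backdoor path blocked by {C}):
  P1: open — collider(s) C are conditioned on (or have a conditioned descendant) and no non-collider on the path is in the set.
{C} does not satisfy the backdoor criterion.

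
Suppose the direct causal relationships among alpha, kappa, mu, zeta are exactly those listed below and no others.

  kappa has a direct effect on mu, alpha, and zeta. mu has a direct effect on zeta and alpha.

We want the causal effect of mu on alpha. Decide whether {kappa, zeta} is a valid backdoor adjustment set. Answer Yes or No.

No

Backdoor paths from mu to alpha (paths whose first edge points into mu):
  P1: mu <- kappa -> alpha
Condition 1 (no descendant of mu in the set): FAILS — zeta is a descendant of mu.
Condition 2 (every backdoor path blocked by {kappa, zeta}):
  P1: blocked at fork node kappa ∈ conditioning set.
{kappa, zeta} does not satisfy the backdoor criterion.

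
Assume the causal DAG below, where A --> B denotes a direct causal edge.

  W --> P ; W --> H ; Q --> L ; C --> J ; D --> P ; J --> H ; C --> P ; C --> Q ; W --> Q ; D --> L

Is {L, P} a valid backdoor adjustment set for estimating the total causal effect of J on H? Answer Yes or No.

No

Backdoor paths from J to H (paths whose first edge points into J):
  P1: J <- C -> Q <- W -> H
  P2: J <- C -> Q -> L <- D -> P <- W -> H
  P3: J <- C -> P <- D -> L <- Q <- W -> H
  P4: J <- C -> P <- W -> H
Condition 1 (no descendant of J in the set): holds — descendants of J are {H}; none are in {L, P}.
Condition 2 (every backdoor path blocked by {L, P}):
  P1: open — collider(s) Q are conditioned on (or have a conditioned descendant) and no non-collider on the path is in the set.
  P2: open — collider(s) L, P are conditioned on (or have a conditioned descendant) and no non-collider on the path is in the set.
  P3: open — collider(s) P, L are conditioned on (or have a conditioned descendant) and no non-collider on the path is in the set.
  P4: open — collider(s) P are conditioned on (or have a conditioned descendant) and no non-collider on the path is in the set.
{L, P} does not satisfy the backdoor criterion.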